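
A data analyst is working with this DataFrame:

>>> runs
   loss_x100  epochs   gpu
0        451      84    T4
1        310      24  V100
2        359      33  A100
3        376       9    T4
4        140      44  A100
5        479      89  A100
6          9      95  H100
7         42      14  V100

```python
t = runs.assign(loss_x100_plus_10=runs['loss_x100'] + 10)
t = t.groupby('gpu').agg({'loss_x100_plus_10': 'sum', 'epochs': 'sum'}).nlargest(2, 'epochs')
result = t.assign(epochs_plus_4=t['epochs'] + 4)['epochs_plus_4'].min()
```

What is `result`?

99

add column loss_x100_plus_10 = runs['loss_x100'] + 10:
   loss_x100  epochs   gpu  loss_x100_plus_10
0        451      84    T4                461
1        310      24  V100                320
2        359      33  A100                369
3        376       9    T4                386
4        140      44  A100                150
5        479      89  A100                489
6          9      95  H100                 19
7         42      14  V100                 52
group by gpu: sum(loss_x100_plus_10), sum(epochs):
      loss_x100_plus_10  epochs
gpu                            
A100               1008     166
H100                 19      95
T4                  847      93
V100                372      38
take 2 rows with largest epochs:
      loss_x100_plus_10  epochs
gpu                            
A100               1008     166
H100                 19      95
add column epochs_plus_4 = t['epochs'] + 4:
      loss_x100_plus_10  epochs  epochs_plus_4
gpu                                           
A100               1008     166            170
H100                 19      95             99
Hence 99.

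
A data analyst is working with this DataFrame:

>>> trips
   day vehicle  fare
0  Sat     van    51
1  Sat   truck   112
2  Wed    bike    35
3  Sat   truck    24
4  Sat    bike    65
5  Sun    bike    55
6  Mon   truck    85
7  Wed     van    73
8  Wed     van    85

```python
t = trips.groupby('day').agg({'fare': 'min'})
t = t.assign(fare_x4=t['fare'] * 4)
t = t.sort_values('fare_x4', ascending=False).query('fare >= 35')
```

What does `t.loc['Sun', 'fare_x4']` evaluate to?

220

group by day, min of fare:
     fare
day      
Mon    85
Sat    24
Sun    55
Wed    35
add column fare_x4 = t['fare'] * 4:
     fare  fare_x4
day               
Mon    85      340
Sat    24       96
Sun    55      220
Wed    35      140
sort by fare_x4 descending:
     fare  fare_x4
day               
Mon    85      340
Sun    55      220
Wed    35      140
Sat    24       96
filter rows where fare >= 35:
     fare  fare_x4
day               
Mon    85      340
Sun    55      220
Wed    35      140
value at row 'Sun', column 'fare_x4' → 220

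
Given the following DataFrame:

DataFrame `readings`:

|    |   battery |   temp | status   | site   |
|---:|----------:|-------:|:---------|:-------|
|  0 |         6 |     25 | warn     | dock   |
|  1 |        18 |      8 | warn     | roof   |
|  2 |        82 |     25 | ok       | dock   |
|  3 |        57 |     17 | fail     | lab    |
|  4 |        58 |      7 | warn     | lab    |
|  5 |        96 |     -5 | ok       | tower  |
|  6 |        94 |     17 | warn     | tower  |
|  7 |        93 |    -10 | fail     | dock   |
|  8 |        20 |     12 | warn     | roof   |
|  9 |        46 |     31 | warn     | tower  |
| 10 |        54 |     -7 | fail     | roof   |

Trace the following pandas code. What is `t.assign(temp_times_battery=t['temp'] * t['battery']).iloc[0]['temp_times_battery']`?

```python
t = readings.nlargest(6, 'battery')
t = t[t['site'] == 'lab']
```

406

take 6 rows with largest battery:
   battery  temp status   site
5       96    -5     ok  tower
6       94    17   warn  tower
7       93   -10   fail   dock
2       82    25     ok   dock
4       58     7   warn    lab
3       57    17   fail    lab
filter rows where site == 'lab':
   battery  temp status site
4       58     7   warn  lab
3       57    17   fail  lab
add column temp_times_battery = t['temp'] * t['battery']:
   battery  temp status site  temp_times_battery
4       58     7   warn  lab                 406
3       57    17   fail  lab                 969
Taking the value at position 0, column 'temp_times_battery' gives 406.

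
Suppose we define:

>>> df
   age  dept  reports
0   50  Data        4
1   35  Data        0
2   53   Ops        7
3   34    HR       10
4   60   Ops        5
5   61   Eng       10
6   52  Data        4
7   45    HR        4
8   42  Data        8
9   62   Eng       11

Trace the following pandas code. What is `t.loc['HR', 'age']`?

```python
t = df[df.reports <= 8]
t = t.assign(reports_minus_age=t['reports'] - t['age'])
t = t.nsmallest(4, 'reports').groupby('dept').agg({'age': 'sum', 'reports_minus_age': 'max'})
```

filter rows where reports <= 8:
   age  dept  reports
0   50  Data        4
1   35  Data        0
2   53   Ops        7
4   60   Ops        5
6   52  Data        4
7   45    HR        4
8   42  Data        8
add column reports_minus_age = t['reports'] - t['age']:
   age  dept  reports  reports_minus_age
0   50  Data        4                -46
1   35  Data        0                -35
2   53   Ops        7                -46
4   60   Ops        5                -55
6   52  Data        4                -48
7   45    HR        4                -41
8   42  Data        8                -34
take 4 rows with smallest reports:
   age  dept  reports  reports_minus_age
1   35  Data        0                -35
0   50  Data        4                -46
6   52  Data        4                -48
7   45    HR        4                -41
group by dept: sum(age), max(reports_minus_age):
      age  reports_minus_age
dept                        
Data  137                -35
HR     45                -41
value at row 'HR', column 'age' → 45

45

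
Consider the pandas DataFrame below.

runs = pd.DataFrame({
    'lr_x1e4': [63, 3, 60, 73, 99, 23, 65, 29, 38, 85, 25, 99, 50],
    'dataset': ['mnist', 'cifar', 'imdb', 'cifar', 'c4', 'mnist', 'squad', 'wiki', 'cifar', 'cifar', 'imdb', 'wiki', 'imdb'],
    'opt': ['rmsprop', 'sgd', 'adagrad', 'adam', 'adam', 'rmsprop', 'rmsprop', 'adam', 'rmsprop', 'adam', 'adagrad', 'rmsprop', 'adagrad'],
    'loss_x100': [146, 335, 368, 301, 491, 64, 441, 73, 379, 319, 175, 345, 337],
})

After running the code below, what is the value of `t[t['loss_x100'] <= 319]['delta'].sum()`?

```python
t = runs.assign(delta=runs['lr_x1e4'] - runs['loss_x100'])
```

add column delta = runs['lr_x1e4'] - runs['loss_x100']:
    lr_x1e4 dataset      opt  loss_x100  delta
0        63   mnist  rmsprop        146    -83
1         3   cifar      sgd        335   -332
2        60    imdb  adagrad        368   -308
3        73   cifar     adam        301   -228
4        99      c4     adam        491   -392
5        23   mnist  rmsprop         64    -41
6        65   squad  rmsprop        441   -376
7        29    wiki     adam         73    -44
8        38   cifar  rmsprop        379   -341
9        85   cifar     adam        319   -234
10       25    imdb  adagrad        175   -150
11       99    wiki  rmsprop        345   -246
12       50    imdb  adagrad        337   -287
filter rows where loss_x100 <= 319:
    lr_x1e4 dataset      opt  loss_x100  delta
0        63   mnist  rmsprop        146    -83
3        73   cifar     adam        301   -228
5        23   mnist  rmsprop         64    -41
7        29    wiki     adam         73    -44
9        85   cifar     adam        319   -234
10       25    imdb  adagrad        175   -150
Reading off the sum of column 'delta', we get -780.

-780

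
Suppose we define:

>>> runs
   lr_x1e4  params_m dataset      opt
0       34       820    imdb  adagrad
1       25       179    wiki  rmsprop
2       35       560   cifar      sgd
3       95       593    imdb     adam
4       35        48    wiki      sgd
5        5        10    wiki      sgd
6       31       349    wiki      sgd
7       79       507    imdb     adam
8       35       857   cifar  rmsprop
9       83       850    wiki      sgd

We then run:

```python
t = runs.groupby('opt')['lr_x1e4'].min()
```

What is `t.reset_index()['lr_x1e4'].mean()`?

group by opt, min of lr_x1e4:
opt
adagrad    34
adam       79
rmsprop    25
sgd         5
Name: lr_x1e4, dtype: int64
reset_index():
       opt  lr_x1e4
0  adagrad       34
1     adam       79
2  rmsprop       25
3      sgd        5

35.75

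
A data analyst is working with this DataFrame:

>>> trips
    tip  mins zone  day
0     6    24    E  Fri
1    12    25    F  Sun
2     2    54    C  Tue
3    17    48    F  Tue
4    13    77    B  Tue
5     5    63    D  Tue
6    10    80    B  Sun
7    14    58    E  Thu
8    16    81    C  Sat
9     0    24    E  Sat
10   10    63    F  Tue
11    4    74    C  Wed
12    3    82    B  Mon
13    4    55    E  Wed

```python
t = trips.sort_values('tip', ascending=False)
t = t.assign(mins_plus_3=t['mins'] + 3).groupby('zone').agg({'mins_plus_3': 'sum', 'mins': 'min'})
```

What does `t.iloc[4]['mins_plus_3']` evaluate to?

sort by tip descending:
    tip  mins zone  day
3    17    48    F  Tue
8    16    81    C  Sat
7    14    58    E  Thu
4    13    77    B  Tue
1    12    25    F  Sun
6    10    80    B  Sun
10   10    63    F  Tue
0     6    24    E  Fri
5     5    63    D  Tue
11    4    74    C  Wed
13    4    55    E  Wed
12    3    82    B  Mon
2     2    54    C  Tue
9     0    24    E  Sat
add column mins_plus_3 = t['mins'] + 3:
    tip  mins zone  day  mins_plus_3
3    17    48    F  Tue           51
8    16    81    C  Sat           84
7    14    58    E  Thu           61
4    13    77    B  Tue           80
1    12    25    F  Sun           28
6    10    80    B  Sun           83
10   10    63    F  Tue           66
0     6    24    E  Fri           27
5     5    63    D  Tue           66
11    4    74    C  Wed           77
13    4    55    E  Wed           58
12    3    82    B  Mon           85
2     2    54    C  Tue           57
9     0    24    E  Sat           27
group by zone: sum(mins_plus_3), min(mins):
      mins_plus_3  mins
zone                   
B             248    77
C             218    54
D              66    63
E             173    24
F             145    25
Reading off the value at position 4, column 'mins_plus_3', we get 145.

145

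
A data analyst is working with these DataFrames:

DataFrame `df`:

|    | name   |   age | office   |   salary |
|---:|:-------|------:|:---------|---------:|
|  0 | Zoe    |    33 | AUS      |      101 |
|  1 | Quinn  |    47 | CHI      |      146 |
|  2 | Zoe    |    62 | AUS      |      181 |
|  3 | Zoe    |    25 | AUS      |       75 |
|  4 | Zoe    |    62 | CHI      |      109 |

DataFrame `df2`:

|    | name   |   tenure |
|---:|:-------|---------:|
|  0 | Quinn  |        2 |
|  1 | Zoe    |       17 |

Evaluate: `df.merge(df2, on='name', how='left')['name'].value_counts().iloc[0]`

merge on 'name' (how='left') → 5 rows:
    name  age office  salary  tenure
0    Zoe   33    AUS     101      17
1  Quinn   47    CHI     146       2
2    Zoe   62    AUS     181      17
3    Zoe   25    AUS      75      17
4    Zoe   62    CHI     109      17
value_counts of name:
name
Zoe      4
Quinn    1
Name: count, dtype: int64
So iloc[0] = 4.

4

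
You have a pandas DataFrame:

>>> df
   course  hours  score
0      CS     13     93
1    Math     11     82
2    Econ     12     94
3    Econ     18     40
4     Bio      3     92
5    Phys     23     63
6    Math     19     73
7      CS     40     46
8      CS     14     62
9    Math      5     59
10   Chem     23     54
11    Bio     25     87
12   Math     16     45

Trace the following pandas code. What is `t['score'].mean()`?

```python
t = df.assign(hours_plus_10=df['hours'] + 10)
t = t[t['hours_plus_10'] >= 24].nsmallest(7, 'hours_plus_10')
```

add column hours_plus_10 = df['hours'] + 10:
   course  hours  score  hours_plus_10
0      CS     13     93             23
1    Math     11     82             21
2    Econ     12     94             22
3    Econ     18     40             28
4     Bio      3     92             13
5    Phys     23     63             33
6    Math     19     73             29
7      CS     40     46             50
8      CS     14     62             24
9    Math      5     59             15
10   Chem     23     54             33
11    Bio     25     87             35
12   Math     16     45             26
filter rows where hours_plus_10 >= 24:
   course  hours  score  hours_plus_10
3    Econ     18     40             28
5    Phys     23     63             33
6    Math     19     73             29
7      CS     40     46             50
8      CS     14     62             24
10   Chem     23     54             33
11    Bio     25     87             35
12   Math     16     45             26
take 7 rows with smallest hours_plus_10:
   course  hours  score  hours_plus_10
8      CS     14     62             24
12   Math     16     45             26
3    Econ     18     40             28
6    Math     19     73             29
5    Phys     23     63             33
10   Chem     23     54             33
11    Bio     25     87             35
Hence 60.5714285714.

60.5714285714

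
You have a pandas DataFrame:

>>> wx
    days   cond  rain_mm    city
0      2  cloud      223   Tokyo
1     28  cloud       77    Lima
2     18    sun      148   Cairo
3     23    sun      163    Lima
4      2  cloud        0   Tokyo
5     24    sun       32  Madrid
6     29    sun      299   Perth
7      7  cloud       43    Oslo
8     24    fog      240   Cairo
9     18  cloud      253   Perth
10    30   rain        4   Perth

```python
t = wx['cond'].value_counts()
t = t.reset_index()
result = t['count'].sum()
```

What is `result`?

11

value_counts of cond:
cond
cloud    5
sun      4
fog      1
rain     1
Name: count, dtype: int64
reset_index():
    cond  count
0  cloud      5
1    sun      4
2    fog      1
3   rain      1
Reading off the sum of column 'count', we get 11.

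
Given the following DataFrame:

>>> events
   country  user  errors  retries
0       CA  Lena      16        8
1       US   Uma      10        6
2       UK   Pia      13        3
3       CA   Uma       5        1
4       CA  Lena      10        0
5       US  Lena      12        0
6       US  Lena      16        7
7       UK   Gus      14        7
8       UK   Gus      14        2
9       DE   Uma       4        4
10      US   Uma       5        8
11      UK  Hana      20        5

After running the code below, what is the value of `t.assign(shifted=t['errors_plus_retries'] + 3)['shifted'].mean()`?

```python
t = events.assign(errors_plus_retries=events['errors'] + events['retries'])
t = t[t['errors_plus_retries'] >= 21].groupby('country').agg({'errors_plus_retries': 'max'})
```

add column errors_plus_retries = events['errors'] + events['retries']:
   country  user  errors  retries  errors_plus_retries
0       CA  Lena      16        8                   24
1       US   Uma      10        6                   16
2       UK   Pia      13        3                   16
3       CA   Uma       5        1                    6
4       CA  Lena      10        0                   10
5       US  Lena      12        0                   12
6       US  Lena      16        7                   23
7       UK   Gus      14        7                   21
8       UK   Gus      14        2                   16
9       DE   Uma       4        4                    8
10      US   Uma       5        8                   13
11      UK  Hana      20        5                   25
filter rows where errors_plus_retries >= 21:
   country  user  errors  retries  errors_plus_retries
0       CA  Lena      16        8                   24
6       US  Lena      16        7                   23
7       UK   Gus      14        7                   21
11      UK  Hana      20        5                   25
group by country, max of errors_plus_retries:
         errors_plus_retries
country                     
CA                        24
UK                        25
US                        23
add column shifted = t['errors_plus_retries'] + 3:
         errors_plus_retries  shifted
country                              
CA                        24       27
UK                        25       28
US                        23       26
Then the mean of column 'shifted': 27.0

27.0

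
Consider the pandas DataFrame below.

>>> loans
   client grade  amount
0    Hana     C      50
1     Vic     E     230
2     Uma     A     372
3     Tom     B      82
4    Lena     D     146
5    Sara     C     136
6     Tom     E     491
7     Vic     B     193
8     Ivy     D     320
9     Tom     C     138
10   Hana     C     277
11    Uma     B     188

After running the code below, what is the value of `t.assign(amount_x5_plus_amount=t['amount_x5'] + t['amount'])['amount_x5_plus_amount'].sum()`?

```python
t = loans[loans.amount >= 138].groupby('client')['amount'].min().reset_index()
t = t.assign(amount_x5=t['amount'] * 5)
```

7572

filter rows where amount >= 138:
   client grade  amount
1     Vic     E     230
2     Uma     A     372
4    Lena     D     146
6     Tom     E     491
7     Vic     B     193
8     Ivy     D     320
9     Tom     C     138
10   Hana     C     277
11    Uma     B     188
group by client, min of amount:
client
Hana    277
Ivy     320
Lena    146
Tom     138
Uma     188
Vic     193
Name: amount, dtype: int64
reset_index():
  client  amount
0   Hana     277
1    Ivy     320
2   Lena     146
3    Tom     138
4    Uma     188
5    Vic     193
add column amount_x5 = t['amount'] * 5:
  client  amount  amount_x5
0   Hana     277       1385
1    Ivy     320       1600
2   Lena     146        730
3    Tom     138        690
4    Uma     188        940
5    Vic     193        965
add column amount_x5_plus_amount = t['amount_x5'] + t['amount']:
  client  amount  amount_x5  amount_x5_plus_amount
0   Hana     277       1385                   1662
1    Ivy     320       1600                   1920
2   Lena     146        730                    876
3    Tom     138        690                    828
4    Uma     188        940                   1128
5    Vic     193        965                   1158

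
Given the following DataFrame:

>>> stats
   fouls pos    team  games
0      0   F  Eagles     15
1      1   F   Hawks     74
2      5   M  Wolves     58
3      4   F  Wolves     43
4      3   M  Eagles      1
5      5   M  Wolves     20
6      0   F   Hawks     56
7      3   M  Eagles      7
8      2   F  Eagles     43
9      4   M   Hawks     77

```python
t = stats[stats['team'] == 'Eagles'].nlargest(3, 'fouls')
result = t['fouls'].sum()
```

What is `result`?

filter rows where team == 'Eagles':
   fouls pos    team  games
0      0   F  Eagles     15
4      3   M  Eagles      1
7      3   M  Eagles      7
8      2   F  Eagles     43
take 3 rows with largest fouls:
   fouls pos    team  games
4      3   M  Eagles      1
7      3   M  Eagles      7
8      2   F  Eagles     43

8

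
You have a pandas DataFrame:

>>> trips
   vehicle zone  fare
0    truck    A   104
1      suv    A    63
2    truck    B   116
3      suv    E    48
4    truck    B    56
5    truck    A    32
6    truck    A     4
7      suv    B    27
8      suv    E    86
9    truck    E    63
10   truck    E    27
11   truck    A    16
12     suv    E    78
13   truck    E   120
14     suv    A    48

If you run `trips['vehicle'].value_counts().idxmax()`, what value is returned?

truck

value_counts of vehicle:
vehicle
truck    9
suv      6
Name: count, dtype: int64
Then the label with the largest value: truck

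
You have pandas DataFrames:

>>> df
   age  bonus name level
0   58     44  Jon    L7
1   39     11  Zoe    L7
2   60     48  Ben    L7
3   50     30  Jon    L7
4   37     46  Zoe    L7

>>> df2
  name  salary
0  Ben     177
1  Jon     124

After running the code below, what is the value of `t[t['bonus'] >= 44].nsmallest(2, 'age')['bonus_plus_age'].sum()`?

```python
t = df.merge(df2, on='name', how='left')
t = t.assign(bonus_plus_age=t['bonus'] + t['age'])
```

185

merge on 'name' (how='left') → 5 rows:
   age  bonus name level  salary
0   58     44  Jon    L7   124.0
1   39     11  Zoe    L7     NaN
2   60     48  Ben    L7   177.0
3   50     30  Jon    L7   124.0
4   37     46  Zoe    L7     NaN
add column bonus_plus_age = t['bonus'] + t['age']:
   age  bonus name level  salary  bonus_plus_age
0   58     44  Jon    L7   124.0             102
1   39     11  Zoe    L7     NaN              50
2   60     48  Ben    L7   177.0             108
3   50     30  Jon    L7   124.0              80
4   37     46  Zoe    L7     NaN              83
filter rows where bonus >= 44:
   age  bonus name level  salary  bonus_plus_age
0   58     44  Jon    L7   124.0             102
2   60     48  Ben    L7   177.0             108
4   37     46  Zoe    L7     NaN              83
take 2 rows with smallest age:
   age  bonus name level  salary  bonus_plus_age
4   37     46  Zoe    L7     NaN              83
0   58     44  Jon    L7   124.0             102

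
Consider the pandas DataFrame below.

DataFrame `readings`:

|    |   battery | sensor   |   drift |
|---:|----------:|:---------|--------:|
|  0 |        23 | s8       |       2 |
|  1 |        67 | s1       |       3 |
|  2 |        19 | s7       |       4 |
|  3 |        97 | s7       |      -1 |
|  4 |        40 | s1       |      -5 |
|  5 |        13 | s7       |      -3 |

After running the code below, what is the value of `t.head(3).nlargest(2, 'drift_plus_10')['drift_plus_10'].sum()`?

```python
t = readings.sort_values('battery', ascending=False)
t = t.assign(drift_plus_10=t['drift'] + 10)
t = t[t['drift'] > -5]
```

sort by battery descending:
   battery sensor  drift
3       97     s7     -1
1       67     s1      3
4       40     s1     -5
0       23     s8      2
2       19     s7      4
5       13     s7     -3
add column drift_plus_10 = t['drift'] + 10:
   battery sensor  drift  drift_plus_10
3       97     s7     -1              9
1       67     s1      3             13
4       40     s1     -5              5
0       23     s8      2             12
2       19     s7      4             14
5       13     s7     -3              7
filter rows where drift > -5:
   battery sensor  drift  drift_plus_10
3       97     s7     -1              9
1       67     s1      3             13
0       23     s8      2             12
2       19     s7      4             14
5       13     s7     -3              7
take first 3 rows:
   battery sensor  drift  drift_plus_10
3       97     s7     -1              9
1       67     s1      3             13
0       23     s8      2             12
take 2 rows with largest drift_plus_10:
   battery sensor  drift  drift_plus_10
1       67     s1      3             13
0       23     s8      2             12
Hence 25.

25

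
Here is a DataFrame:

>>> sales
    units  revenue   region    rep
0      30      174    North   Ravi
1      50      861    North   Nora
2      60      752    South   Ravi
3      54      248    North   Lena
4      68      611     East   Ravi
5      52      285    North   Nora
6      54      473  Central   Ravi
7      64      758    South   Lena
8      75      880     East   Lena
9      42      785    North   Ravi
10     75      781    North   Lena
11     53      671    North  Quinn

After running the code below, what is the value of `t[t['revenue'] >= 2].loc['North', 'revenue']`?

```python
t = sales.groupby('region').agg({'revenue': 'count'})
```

7

group by region, count of revenue:
         revenue
region          
Central        1
East           2
North          7
South          2
filter rows where revenue >= 2:
        revenue
region         
East          2
North         7
South         2
Finally, value at row 'North', column 'revenue' = 7.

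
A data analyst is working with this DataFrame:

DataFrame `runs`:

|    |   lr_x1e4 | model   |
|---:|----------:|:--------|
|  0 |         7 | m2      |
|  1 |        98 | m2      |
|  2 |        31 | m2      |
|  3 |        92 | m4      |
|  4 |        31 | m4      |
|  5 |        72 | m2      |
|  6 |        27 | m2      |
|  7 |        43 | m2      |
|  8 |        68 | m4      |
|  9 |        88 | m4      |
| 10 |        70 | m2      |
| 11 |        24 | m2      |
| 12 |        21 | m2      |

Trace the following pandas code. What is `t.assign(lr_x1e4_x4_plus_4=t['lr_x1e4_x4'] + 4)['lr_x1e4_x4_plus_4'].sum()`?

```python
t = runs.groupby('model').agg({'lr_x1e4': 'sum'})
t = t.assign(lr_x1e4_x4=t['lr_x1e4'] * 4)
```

group by model, sum of lr_x1e4:
       lr_x1e4
model         
m2         393
m4         279
add column lr_x1e4_x4 = t['lr_x1e4'] * 4:
       lr_x1e4  lr_x1e4_x4
model                     
m2         393        1572
m4         279        1116
add column lr_x1e4_x4_plus_4 = t['lr_x1e4_x4'] + 4:
       lr_x1e4  lr_x1e4_x4  lr_x1e4_x4_plus_4
model                                        
m2         393        1572               1576
m4         279        1116               1120

2696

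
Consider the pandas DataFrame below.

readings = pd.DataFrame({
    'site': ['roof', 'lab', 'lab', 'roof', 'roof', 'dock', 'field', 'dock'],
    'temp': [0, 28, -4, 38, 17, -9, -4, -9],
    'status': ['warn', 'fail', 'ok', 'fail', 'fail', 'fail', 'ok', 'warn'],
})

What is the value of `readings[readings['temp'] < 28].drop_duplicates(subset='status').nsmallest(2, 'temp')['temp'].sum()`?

filter rows where temp < 28:
    site  temp status
0   roof     0   warn
2    lab    -4     ok
4   roof    17   fail
5   dock    -9   fail
6  field    -4     ok
7   dock    -9   warn
drop duplicate status (keep=first):
   site  temp status
0  roof     0   warn
2   lab    -4     ok
4  roof    17   fail
take 2 rows with smallest temp:
   site  temp status
2   lab    -4     ok
0  roof     0   warn
So sum() = -4.

-4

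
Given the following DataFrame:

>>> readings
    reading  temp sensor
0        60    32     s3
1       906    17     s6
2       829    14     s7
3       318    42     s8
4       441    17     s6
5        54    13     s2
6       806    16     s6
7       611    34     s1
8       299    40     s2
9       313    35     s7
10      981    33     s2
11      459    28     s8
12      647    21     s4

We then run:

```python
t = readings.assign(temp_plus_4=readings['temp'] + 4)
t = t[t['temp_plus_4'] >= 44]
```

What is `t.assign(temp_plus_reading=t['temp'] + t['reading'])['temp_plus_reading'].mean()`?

add column temp_plus_4 = readings['temp'] + 4:
    reading  temp sensor  temp_plus_4
0        60    32     s3           36
1       906    17     s6           21
2       829    14     s7           18
3       318    42     s8           46
4       441    17     s6           21
5        54    13     s2           17
6       806    16     s6           20
7       611    34     s1           38
8       299    40     s2           44
9       313    35     s7           39
10      981    33     s2           37
11      459    28     s8           32
12      647    21     s4           25
filter rows where temp_plus_4 >= 44:
   reading  temp sensor  temp_plus_4
3      318    42     s8           46
8      299    40     s2           44
add column temp_plus_reading = t['temp'] + t['reading']:
   reading  temp sensor  temp_plus_4  temp_plus_reading
3      318    42     s8           46                360
8      299    40     s2           44                339

349.5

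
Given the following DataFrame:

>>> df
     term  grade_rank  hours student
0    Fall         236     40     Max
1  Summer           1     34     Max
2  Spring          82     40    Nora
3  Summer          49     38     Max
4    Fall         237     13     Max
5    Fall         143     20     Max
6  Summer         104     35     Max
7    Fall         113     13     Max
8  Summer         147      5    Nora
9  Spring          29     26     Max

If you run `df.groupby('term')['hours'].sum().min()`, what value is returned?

group by term, sum of hours:
term
Fall       86
Spring     66
Summer    112
Name: hours, dtype: int64
min of the resulting series → 66

66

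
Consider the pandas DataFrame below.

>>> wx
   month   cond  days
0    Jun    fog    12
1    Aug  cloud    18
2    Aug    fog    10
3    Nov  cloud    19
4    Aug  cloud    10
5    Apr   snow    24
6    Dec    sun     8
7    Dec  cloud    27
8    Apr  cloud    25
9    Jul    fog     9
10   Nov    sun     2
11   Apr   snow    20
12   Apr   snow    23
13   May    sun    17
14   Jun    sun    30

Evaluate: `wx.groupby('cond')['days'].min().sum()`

41

group by cond, min of days:
cond
cloud    10
fog       9
snow     20
sun       2
Name: days, dtype: int64
sum of the resulting series → 41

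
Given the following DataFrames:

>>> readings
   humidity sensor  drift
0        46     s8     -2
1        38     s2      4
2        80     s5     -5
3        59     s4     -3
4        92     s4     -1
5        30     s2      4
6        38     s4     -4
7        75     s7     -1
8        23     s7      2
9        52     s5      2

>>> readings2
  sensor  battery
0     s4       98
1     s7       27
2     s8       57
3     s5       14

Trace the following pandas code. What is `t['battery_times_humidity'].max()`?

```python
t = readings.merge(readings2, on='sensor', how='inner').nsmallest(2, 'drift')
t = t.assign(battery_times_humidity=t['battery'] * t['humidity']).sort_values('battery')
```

3724

merge on 'sensor' (how='inner') → 8 rows:
   humidity sensor  drift  battery
0        46     s8     -2       57
1        80     s5     -5       14
2        59     s4     -3       98
3        92     s4     -1       98
4        38     s4     -4       98
5        75     s7     -1       27
6        23     s7      2       27
7        52     s5      2       14
take 2 rows with smallest drift:
   humidity sensor  drift  battery
1        80     s5     -5       14
4        38     s4     -4       98
add column battery_times_humidity = t['battery'] * t['humidity']:
   humidity sensor  drift  battery  battery_times_humidity
1        80     s5     -5       14                    1120
4        38     s4     -4       98                    3724
sort by battery:
   humidity sensor  drift  battery  battery_times_humidity
1        80     s5     -5       14                    1120
4        38     s4     -4       98                    3724
Reading off the max of column 'battery_times_humidity', we get 3724.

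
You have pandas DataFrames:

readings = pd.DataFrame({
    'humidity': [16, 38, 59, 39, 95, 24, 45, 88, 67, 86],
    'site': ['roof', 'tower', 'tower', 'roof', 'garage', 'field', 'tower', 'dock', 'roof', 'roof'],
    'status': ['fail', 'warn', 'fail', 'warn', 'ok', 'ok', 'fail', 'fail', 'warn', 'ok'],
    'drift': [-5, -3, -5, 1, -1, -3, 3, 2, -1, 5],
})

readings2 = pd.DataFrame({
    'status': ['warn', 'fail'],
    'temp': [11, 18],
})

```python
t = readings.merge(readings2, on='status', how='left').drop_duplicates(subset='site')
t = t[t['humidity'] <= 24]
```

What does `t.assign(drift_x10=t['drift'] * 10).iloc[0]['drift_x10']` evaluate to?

-50

merge on 'status' (how='left') → 10 rows:
   humidity    site status  drift  temp
0        16    roof   fail     -5  18.0
1        38   tower   warn     -3  11.0
2        59   tower   fail     -5  18.0
3        39    roof   warn      1  11.0
4        95  garage     ok     -1   NaN
5        24   field     ok     -3   NaN
6        45   tower   fail      3  18.0
7        88    dock   fail      2  18.0
8        67    roof   warn     -1  11.0
9        86    roof     ok      5   NaN
drop duplicate site (keep=first):
   humidity    site status  drift  temp
0        16    roof   fail     -5  18.0
1        38   tower   warn     -3  11.0
4        95  garage     ok     -1   NaN
5        24   field     ok     -3   NaN
7        88    dock   fail      2  18.0
filter rows where humidity <= 24:
   humidity   site status  drift  temp
0        16   roof   fail     -5  18.0
5        24  field     ok     -3   NaN
add column drift_x10 = t['drift'] * 10:
   humidity   site status  drift  temp  drift_x10
0        16   roof   fail     -5  18.0        -50
5        24  field     ok     -3   NaN        -30
Hence -50.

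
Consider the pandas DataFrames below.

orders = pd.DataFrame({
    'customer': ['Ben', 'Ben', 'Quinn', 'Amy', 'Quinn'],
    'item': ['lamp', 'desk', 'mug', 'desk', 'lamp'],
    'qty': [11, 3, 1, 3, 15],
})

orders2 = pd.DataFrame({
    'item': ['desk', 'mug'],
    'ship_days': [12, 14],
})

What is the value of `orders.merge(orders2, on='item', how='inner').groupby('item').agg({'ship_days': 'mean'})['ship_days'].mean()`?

merge on 'item' (how='inner') → 3 rows:
  customer  item  qty  ship_days
0      Ben  desk    3         12
1    Quinn   mug    1         14
2      Amy  desk    3         12
group by item, mean of ship_days:
      ship_days
item           
desk       12.0
mug        14.0
Reading off the mean of column 'ship_days', we get 13.0.

13.0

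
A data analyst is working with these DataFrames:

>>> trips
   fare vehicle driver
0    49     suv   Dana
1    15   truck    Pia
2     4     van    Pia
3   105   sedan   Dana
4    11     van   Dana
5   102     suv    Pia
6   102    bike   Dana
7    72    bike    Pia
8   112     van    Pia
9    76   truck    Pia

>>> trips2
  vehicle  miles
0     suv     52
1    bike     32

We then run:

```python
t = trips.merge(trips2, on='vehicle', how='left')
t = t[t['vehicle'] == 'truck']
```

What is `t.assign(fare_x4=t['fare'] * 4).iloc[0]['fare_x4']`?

merge on 'vehicle' (how='left') → 10 rows:
   fare vehicle driver  miles
0    49     suv   Dana   52.0
1    15   truck    Pia    NaN
2     4     van    Pia    NaN
3   105   sedan   Dana    NaN
4    11     van   Dana    NaN
5   102     suv    Pia   52.0
6   102    bike   Dana   32.0
7    72    bike    Pia   32.0
8   112     van    Pia    NaN
9    76   truck    Pia    NaN
filter rows where vehicle == 'truck':
   fare vehicle driver  miles
1    15   truck    Pia    NaN
9    76   truck    Pia    NaN
add column fare_x4 = t['fare'] * 4:
   fare vehicle driver  miles  fare_x4
1    15   truck    Pia    NaN       60
9    76   truck    Pia    NaN      304
So iloc[0]['fare_x4'] = 60.

60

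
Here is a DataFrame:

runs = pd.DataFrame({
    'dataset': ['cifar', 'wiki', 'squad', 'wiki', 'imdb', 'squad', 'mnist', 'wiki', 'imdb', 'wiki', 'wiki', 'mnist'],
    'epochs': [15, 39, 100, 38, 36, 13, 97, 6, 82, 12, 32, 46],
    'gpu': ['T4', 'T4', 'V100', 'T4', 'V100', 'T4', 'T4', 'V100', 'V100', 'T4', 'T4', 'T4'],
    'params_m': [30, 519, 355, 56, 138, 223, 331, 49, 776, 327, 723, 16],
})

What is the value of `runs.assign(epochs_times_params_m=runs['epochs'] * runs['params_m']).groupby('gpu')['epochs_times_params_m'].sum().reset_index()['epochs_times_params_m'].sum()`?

190015

add column epochs_times_params_m = runs['epochs'] * runs['params_m']:
   dataset  epochs   gpu  params_m  epochs_times_params_m
0    cifar      15    T4        30                    450
1     wiki      39    T4       519                  20241
2    squad     100  V100       355                  35500
3     wiki      38    T4        56                   2128
4     imdb      36  V100       138                   4968
5    squad      13    T4       223                   2899
6    mnist      97    T4       331                  32107
7     wiki       6  V100        49                    294
8     imdb      82  V100       776                  63632
9     wiki      12    T4       327                   3924
10    wiki      32    T4       723                  23136
11   mnist      46    T4        16                    736
group by gpu, sum of epochs_times_params_m:
gpu
T4       85621
V100    104394
Name: epochs_times_params_m, dtype: int64
reset_index():
    gpu  epochs_times_params_m
0    T4                  85621
1  V100                 104394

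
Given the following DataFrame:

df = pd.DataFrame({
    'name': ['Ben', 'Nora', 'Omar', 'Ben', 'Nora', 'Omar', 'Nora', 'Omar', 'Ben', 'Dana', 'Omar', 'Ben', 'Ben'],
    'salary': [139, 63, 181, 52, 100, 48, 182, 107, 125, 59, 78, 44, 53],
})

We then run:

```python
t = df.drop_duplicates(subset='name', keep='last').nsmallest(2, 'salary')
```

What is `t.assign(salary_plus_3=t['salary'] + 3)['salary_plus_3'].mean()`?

59.0

drop duplicate name (keep=last):
    name  salary
6   Nora     182
9   Dana      59
10  Omar      78
12   Ben      53
take 2 rows with smallest salary:
    name  salary
12   Ben      53
9   Dana      59
add column salary_plus_3 = t['salary'] + 3:
    name  salary  salary_plus_3
12   Ben      53             56
9   Dana      59             62
mean of column 'salary_plus_3' → 59.0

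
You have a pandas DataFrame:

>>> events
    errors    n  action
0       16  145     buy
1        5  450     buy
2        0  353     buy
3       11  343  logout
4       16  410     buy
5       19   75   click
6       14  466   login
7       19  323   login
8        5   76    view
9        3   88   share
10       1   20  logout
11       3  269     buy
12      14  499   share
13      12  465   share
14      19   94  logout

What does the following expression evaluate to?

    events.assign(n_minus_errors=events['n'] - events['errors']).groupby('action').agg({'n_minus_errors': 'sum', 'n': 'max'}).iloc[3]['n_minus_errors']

add column n_minus_errors = events['n'] - events['errors']:
    errors    n  action  n_minus_errors
0       16  145     buy             129
1        5  450     buy             445
2        0  353     buy             353
3       11  343  logout             332
4       16  410     buy             394
5       19   75   click              56
6       14  466   login             452
7       19  323   login             304
8        5   76    view              71
9        3   88   share              85
10       1   20  logout              19
11       3  269     buy             266
12      14  499   share             485
13      12  465   share             453
14      19   94  logout              75
group by action: sum(n_minus_errors), max(n):
        n_minus_errors    n
action                     
buy               1587  450
click               56   75
login              756  466
logout             426  343
share             1023  499
view                71   76
value at position 3, column 'n_minus_errors' → 426

426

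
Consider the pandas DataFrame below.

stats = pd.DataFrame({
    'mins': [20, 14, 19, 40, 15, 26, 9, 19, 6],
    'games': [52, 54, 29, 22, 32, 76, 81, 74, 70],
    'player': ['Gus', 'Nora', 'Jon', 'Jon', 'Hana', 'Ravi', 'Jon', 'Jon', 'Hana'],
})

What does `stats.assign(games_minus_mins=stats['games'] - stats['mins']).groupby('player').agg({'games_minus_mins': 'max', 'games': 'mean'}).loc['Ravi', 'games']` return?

add column games_minus_mins = stats['games'] - stats['mins']:
   mins  games player  games_minus_mins
0    20     52    Gus                32
1    14     54   Nora                40
2    19     29    Jon                10
3    40     22    Jon               -18
4    15     32   Hana                17
5    26     76   Ravi                50
6     9     81    Jon                72
7    19     74    Jon                55
8     6     70   Hana                64
group by player: max(games_minus_mins), mean(games):
        games_minus_mins  games
player                         
Gus                   32   52.0
Hana                  64   51.0
Jon                   72   51.5
Nora                  40   54.0
Ravi                  50   76.0
value at row 'Ravi', column 'games' → 76.0

76.0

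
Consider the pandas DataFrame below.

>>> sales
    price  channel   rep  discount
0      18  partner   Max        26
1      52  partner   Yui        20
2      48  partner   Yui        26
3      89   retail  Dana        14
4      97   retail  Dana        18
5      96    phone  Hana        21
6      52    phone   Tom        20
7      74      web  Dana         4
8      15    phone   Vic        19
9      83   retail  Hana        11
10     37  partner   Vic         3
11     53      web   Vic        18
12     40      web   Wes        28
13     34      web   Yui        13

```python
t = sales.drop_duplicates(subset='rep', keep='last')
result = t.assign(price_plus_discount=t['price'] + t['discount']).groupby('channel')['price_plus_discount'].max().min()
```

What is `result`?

drop duplicate rep (keep=last):
    price  channel   rep  discount
0      18  partner   Max        26
6      52    phone   Tom        20
7      74      web  Dana         4
9      83   retail  Hana        11
11     53      web   Vic        18
12     40      web   Wes        28
13     34      web   Yui        13
add column price_plus_discount = t['price'] + t['discount']:
    price  channel   rep  discount  price_plus_discount
0      18  partner   Max        26                   44
6      52    phone   Tom        20                   72
7      74      web  Dana         4                   78
9      83   retail  Hana        11                   94
11     53      web   Vic        18                   71
12     40      web   Wes        28                   68
13     34      web   Yui        13                   47
group by channel, max of price_plus_discount:
channel
partner    44
phone      72
retail     94
web        78
Name: price_plus_discount, dtype: int64

44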